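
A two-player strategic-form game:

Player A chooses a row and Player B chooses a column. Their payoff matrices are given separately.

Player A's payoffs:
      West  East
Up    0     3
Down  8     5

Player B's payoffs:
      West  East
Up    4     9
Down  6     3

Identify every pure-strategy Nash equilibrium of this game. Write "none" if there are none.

Player A against West: payoffs 0, 8 → best response Down.
Player A against East: payoffs 3, 5 → best response Down.
Player B against Up: payoffs 4, 9 → best response East.
Player B against Down: payoffs 6, 3 → best response West.
Mutual best responses: (Down, West).

(Down, West)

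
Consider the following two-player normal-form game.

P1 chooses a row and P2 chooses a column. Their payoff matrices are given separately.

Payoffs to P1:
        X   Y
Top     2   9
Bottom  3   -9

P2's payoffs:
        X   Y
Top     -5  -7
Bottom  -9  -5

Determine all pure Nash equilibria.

none

(Top, X): P1 can switch to Bottom (2 → 3). Not NE.
(Top, Y): P2 can switch to X (-7 → -5). Not NE.
(Bottom, X): P2 can switch to Y (-9 → -5). Not NE.
(Bottom, Y): P1 can switch to Top (-9 → 9). Not NE.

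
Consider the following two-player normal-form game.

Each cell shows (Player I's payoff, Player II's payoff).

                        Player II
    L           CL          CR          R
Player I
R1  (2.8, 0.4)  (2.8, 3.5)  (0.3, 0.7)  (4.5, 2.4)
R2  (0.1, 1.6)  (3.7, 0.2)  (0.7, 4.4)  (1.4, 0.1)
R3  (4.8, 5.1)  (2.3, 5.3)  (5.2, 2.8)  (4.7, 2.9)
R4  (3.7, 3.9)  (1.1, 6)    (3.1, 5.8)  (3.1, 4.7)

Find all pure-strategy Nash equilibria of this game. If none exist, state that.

No pure-strategy Nash equilibrium.

(R1, L): Player I can switch to R3 (2.8 → 4.8). Not NE.
(R1, CL): Player I can switch to R2 (2.8 → 3.7). Not NE.
(R1, CR): Player I can switch to R2 (0.3 → 0.7). Not NE.
(R1, R): Player I can switch to R3 (4.5 → 4.7). Not NE.
(R2, L): Player I can switch to R1 (0.1 → 2.8). Not NE.
(R2, CL): Player II can switch to L (0.2 → 1.6). Not NE.
(The remaining 10 profiles each have a profitable deviation by the same check.)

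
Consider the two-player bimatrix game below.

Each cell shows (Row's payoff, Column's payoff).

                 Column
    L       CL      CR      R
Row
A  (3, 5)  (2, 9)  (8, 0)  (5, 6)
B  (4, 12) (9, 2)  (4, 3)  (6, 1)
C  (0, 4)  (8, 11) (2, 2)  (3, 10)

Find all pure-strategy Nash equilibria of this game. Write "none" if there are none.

The unique pure-strategy Nash equilibrium is (B, L).

Check each profile: it is a Nash equilibrium iff no player can strictly gain by switching unilaterally.
(A, L): Row can switch to B (3 → 4). Not NE.
(A, CL): Row can switch to B (2 → 9). Not NE.
(A, CR): Column can switch to L (0 → 5). Not NE.
(A, R): Row can switch to B (5 → 6). Not NE.
(B, L): Row gets 4, best alternative 3; Column gets 12, best alternative 3. No profitable deviation — NE.
(B, CL): Column can switch to L (2 → 12). Not NE.
(B, CR): Row can switch to A (4 → 8). Not NE.
(B, R): Column can switch to L (1 → 12). Not NE.
(C, L): Row can switch to A (0 → 3). Not NE.
(C, CL): Row can switch to B (8 → 9). Not NE.
(C, CR): Row can switch to A (2 → 8). Not NE.
(The remaining 1 profile has a profitable deviation by the same check.)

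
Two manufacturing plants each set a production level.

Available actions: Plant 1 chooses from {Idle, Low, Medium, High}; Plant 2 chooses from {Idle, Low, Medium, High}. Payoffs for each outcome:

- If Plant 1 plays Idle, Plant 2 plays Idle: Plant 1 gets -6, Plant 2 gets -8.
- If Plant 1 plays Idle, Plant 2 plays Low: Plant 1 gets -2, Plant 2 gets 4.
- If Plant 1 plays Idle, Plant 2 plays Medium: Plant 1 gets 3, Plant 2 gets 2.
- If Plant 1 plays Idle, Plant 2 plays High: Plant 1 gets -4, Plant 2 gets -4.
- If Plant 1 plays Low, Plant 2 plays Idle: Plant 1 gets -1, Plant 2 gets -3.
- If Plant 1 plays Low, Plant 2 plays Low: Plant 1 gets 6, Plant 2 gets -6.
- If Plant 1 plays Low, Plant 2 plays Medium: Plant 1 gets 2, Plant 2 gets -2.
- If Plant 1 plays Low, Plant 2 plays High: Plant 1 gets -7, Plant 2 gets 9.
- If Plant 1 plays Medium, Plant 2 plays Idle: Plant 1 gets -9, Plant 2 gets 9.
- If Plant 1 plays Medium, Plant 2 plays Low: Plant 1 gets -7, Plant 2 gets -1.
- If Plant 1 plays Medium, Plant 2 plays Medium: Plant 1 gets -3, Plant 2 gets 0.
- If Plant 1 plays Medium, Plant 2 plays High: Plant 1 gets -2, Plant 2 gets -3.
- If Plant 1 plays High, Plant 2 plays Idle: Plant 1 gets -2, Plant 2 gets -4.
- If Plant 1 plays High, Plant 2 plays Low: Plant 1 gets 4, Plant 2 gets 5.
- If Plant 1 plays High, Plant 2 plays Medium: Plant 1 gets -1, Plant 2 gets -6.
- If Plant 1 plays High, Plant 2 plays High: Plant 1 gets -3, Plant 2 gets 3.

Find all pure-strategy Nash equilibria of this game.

No pure-strategy Nash equilibrium.

Plant 1 against Idle: payoffs -6, -1, -9, -2 → best response Low.
Plant 1 against Low: payoffs -2, 6, -7, 4 → best response Low.
Plant 1 against Medium: payoffs 3, 2, -3, -1 → best response Idle.
Plant 1 against High: payoffs -4, -7, -2, -3 → best response Medium.
Plant 2 against Idle: payoffs -8, 4, 2, -4 → best response Low.
Plant 2 against Low: payoffs -3, -6, -2, 9 → best response High.
Plant 2 against Medium: payoffs 9, -1, 0, -3 → best response Idle.
Plant 2 against High: payoffs -4, 5, -6, 3 → best response Low.
No profile is a mutual best response for all players.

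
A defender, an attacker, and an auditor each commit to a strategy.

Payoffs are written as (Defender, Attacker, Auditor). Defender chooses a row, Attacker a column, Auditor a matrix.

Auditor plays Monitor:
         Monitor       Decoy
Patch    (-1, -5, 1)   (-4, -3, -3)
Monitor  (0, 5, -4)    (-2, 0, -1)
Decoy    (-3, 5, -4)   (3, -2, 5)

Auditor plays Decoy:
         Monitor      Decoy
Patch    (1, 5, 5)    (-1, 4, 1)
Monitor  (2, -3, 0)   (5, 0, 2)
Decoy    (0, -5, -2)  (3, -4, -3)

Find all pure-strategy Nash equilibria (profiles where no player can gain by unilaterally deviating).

The unique pure-strategy Nash equilibrium is (Monitor, Decoy, Decoy).

Check each profile: it is a Nash equilibrium iff no player can strictly gain by switching unilaterally.
(Patch, Monitor, Monitor): Defender can switch to Monitor (-1 → 0). Not NE.
(Patch, Monitor, Decoy): Defender can switch to Monitor (1 → 2). Not NE.
(Patch, Decoy, Monitor): Defender can switch to Monitor (-4 → -2). Not NE.
(Patch, Decoy, Decoy): Defender can switch to Monitor (-1 → 5). Not NE.
(Monitor, Monitor, Monitor): Auditor can switch to Decoy (-4 → 0). Not NE.
(Monitor, Monitor, Decoy): Attacker can switch to Decoy (-3 → 0). Not NE.
(Monitor, Decoy, Monitor): Defender can switch to Decoy (-2 → 3). Not NE.
(Monitor, Decoy, Decoy): Defender gets 5, best alternative 3; Attacker gets 0, best alternative -3; Auditor gets 2, best alternative -1. No profitable deviation — NE.
(Decoy, Monitor, Monitor): Defender can switch to Patch (-3 → -1). Not NE.
(The remaining 3 profiles each have a profitable deviation by the same check.)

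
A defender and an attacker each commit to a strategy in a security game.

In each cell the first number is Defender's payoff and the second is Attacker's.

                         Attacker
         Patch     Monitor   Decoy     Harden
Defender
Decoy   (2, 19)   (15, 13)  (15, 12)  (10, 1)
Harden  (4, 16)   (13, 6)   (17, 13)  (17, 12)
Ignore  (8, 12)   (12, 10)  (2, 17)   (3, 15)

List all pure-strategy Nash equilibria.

(Decoy, Patch): Defender can switch to Harden (2 → 4). Not NE.
(Decoy, Monitor): Attacker can switch to Patch (13 → 19). Not NE.
(Decoy, Decoy): Defender can switch to Harden (15 → 17). Not NE.
(Decoy, Harden): Defender can switch to Harden (10 → 17). Not NE.
(Harden, Patch): Defender can switch to Ignore (4 → 8). Not NE.
(Harden, Monitor): Defender can switch to Decoy (13 → 15). Not NE.
(Harden, Decoy): Attacker can switch to Patch (13 → 16). Not NE.
(Harden, Harden): Attacker can switch to Patch (12 → 16). Not NE.
(The remaining 4 profiles each have a profitable deviation by the same check.)

This game has no pure Nash equilibrium.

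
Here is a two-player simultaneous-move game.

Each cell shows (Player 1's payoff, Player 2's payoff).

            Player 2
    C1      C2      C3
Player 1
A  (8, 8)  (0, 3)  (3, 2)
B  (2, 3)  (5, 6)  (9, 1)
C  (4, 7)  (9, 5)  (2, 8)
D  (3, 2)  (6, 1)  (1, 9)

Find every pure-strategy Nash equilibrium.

Pure NE: (A, C1)

Player 1 against C1: payoffs 8, 2, 4, 3 → best response A.
Player 1 against C2: payoffs 0, 5, 9, 6 → best response C.
Player 1 against C3: payoffs 3, 9, 2, 1 → best response B.
Player 2 against A: payoffs 8, 3, 2 → best response C1.
Player 2 against B: payoffs 3, 6, 1 → best response C2.
Player 2 against C: payoffs 7, 5, 8 → best response C3.
Player 2 against D: payoffs 2, 1, 9 → best response C3.
Mutual best responses: (A, C1).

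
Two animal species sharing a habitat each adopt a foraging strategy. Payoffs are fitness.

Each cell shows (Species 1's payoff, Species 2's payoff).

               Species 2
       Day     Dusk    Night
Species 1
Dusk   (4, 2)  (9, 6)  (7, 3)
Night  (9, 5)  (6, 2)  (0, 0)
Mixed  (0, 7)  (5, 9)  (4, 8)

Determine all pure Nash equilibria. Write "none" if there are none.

Check each profile: it is a Nash equilibrium iff no player can strictly gain by switching unilaterally.
(Dusk, Day): Species 1 can switch to Night (4 → 9). Not NE.
(Dusk, Dusk): Species 1 gets 9, best alternative 6; Species 2 gets 6, best alternative 3. No profitable deviation — NE.
(Dusk, Night): Species 2 can switch to Dusk (3 → 6). Not NE.
(Night, Day): Species 1 gets 9, best alternative 4; Species 2 gets 5, best alternative 2. No profitable deviation — NE.
(Night, Dusk): Species 1 can switch to Dusk (6 → 9). Not NE.
(Night, Night): Species 1 can switch to Dusk (0 → 7). Not NE.
(Mixed, Day): Species 1 can switch to Dusk (0 → 4). Not NE.
(Mixed, Dusk): Species 1 can switch to Dusk (5 → 9). Not NE.
(The remaining 1 profile has a profitable deviation by the same check.)

The pure Nash equilibria are (Dusk, Dusk) and (Night, Day).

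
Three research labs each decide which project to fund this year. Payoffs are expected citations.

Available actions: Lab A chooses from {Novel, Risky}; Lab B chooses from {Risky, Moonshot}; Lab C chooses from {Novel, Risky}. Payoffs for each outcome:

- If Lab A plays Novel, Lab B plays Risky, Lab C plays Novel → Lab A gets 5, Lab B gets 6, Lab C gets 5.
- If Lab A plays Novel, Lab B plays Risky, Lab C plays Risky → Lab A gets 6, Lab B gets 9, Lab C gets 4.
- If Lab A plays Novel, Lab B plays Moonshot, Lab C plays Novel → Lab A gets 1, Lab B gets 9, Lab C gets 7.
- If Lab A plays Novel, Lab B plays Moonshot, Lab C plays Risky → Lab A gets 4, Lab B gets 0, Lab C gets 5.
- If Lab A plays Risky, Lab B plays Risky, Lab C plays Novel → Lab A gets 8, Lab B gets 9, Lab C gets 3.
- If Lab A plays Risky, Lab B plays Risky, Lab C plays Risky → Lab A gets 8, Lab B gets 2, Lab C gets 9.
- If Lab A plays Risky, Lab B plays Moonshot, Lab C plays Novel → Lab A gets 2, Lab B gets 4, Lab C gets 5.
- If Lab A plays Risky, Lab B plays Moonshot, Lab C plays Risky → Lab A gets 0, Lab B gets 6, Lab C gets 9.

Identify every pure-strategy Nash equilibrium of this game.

Lab A against (Risky, Novel): payoffs 5, 8 → best response Risky.
Lab A against (Risky, Risky): payoffs 6, 8 → best response Risky.
Lab A against (Moonshot, Novel): payoffs 1, 2 → best response Risky.
Lab A against (Moonshot, Risky): payoffs 4, 0 → best response Novel.
Lab B against (Novel, Novel): payoffs 6, 9 → best response Moonshot.
Lab B against (Novel, Risky): payoffs 9, 0 → best response Risky.
Lab B against (Risky, Novel): payoffs 9, 4 → best response Risky.
Lab B against (Risky, Risky): payoffs 2, 6 → best response Moonshot.
Lab C against (Novel, Risky): payoffs 5, 4 → best response Novel.
Lab C against (Novel, Moonshot): payoffs 7, 5 → best response Novel.
Lab C against (Risky, Risky): payoffs 3, 9 → best response Risky.
Lab C against (Risky, Moonshot): payoffs 5, 9 → best response Risky.
No profile is a mutual best response for all players.

This game has no pure Nash equilibrium.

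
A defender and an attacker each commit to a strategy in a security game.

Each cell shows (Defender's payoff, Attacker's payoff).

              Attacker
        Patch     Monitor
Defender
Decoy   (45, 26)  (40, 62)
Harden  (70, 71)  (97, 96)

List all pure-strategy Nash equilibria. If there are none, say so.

(Decoy, Patch): Defender can switch to Harden (45 → 70). Not NE.
(Decoy, Monitor): Defender can switch to Harden (40 → 97). Not NE.
(Harden, Patch): Attacker can switch to Monitor (71 → 96). Not NE.
(Harden, Monitor): Defender gets 97, best alternative 40; Attacker gets 96, best alternative 71. No profitable deviation — NE.

Pure NE: (Harden, Monitor)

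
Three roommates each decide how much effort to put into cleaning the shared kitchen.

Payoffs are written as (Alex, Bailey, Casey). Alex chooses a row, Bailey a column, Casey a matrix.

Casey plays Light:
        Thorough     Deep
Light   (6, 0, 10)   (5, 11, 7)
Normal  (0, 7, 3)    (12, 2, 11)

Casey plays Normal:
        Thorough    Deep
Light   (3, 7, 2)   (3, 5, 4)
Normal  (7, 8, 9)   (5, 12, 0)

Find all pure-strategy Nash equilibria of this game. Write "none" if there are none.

(Light, Thorough, Light): Bailey can switch to Deep (0 → 11). Not NE.
(Light, Thorough, Normal): Alex can switch to Normal (3 → 7). Not NE.
(Light, Deep, Light): Alex can switch to Normal (5 → 12). Not NE.
(Light, Deep, Normal): Alex can switch to Normal (3 → 5). Not NE.
(Normal, Thorough, Light): Alex can switch to Light (0 → 6). Not NE.
(Normal, Thorough, Normal): Bailey can switch to Deep (8 → 12). Not NE.
(Normal, Deep, Light): Bailey can switch to Thorough (2 → 7). Not NE.
(Normal, Deep, Normal): Casey can switch to Light (0 → 11). Not NE.

none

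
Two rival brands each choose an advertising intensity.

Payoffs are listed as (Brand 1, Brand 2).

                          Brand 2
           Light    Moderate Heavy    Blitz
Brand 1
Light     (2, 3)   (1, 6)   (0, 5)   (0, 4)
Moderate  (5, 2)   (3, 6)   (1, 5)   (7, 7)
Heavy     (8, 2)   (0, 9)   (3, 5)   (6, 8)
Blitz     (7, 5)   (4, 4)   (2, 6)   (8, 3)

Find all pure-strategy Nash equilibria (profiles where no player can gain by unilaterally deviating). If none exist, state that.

This game has no pure Nash equilibrium.

Check each profile: it is a Nash equilibrium iff no player can strictly gain by switching unilaterally.
(Light, Light): Brand 1 can switch to Moderate (2 → 5). Not NE.
(Light, Moderate): Brand 1 can switch to Moderate (1 → 3). Not NE.
(Light, Heavy): Brand 1 can switch to Moderate (0 → 1). Not NE.
(Light, Blitz): Brand 1 can switch to Moderate (0 → 7). Not NE.
(Moderate, Light): Brand 1 can switch to Heavy (5 → 8). Not NE.
(Moderate, Moderate): Brand 1 can switch to Blitz (3 → 4). Not NE.
(The remaining 10 profiles each have a profitable deviation by the same check.)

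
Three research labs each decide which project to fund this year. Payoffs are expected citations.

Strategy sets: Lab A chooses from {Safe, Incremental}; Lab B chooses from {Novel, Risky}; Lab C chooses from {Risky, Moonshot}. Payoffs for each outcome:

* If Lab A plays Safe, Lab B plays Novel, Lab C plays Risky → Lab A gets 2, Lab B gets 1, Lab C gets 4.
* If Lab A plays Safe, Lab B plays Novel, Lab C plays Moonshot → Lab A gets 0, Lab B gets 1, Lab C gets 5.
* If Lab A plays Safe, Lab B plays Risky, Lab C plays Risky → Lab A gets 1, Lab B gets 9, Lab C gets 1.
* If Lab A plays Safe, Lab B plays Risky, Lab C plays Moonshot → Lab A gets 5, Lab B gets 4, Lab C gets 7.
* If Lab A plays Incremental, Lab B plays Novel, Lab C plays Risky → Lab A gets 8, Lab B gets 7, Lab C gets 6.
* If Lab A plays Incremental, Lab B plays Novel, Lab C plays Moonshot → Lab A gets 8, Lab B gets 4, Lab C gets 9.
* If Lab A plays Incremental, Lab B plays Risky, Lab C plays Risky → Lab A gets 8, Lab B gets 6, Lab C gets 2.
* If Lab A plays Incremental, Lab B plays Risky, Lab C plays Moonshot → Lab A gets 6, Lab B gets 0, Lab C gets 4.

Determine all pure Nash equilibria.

(Safe, Novel, Risky): Lab A can switch to Incremental (2 → 8). Not NE.
(Safe, Novel, Moonshot): Lab A can switch to Incremental (0 → 8). Not NE.
(Safe, Risky, Risky): Lab A can switch to Incremental (1 → 8). Not NE.
(Safe, Risky, Moonshot): Lab A can switch to Incremental (5 → 6). Not NE.
(Incremental, Novel, Risky): Lab C can switch to Moonshot (6 → 9). Not NE.
(Incremental, Novel, Moonshot): Lab A gets 8, best alternative 0; Lab B gets 4, best alternative 0; Lab C gets 9, best alternative 6. No profitable deviation — NE.
(Incremental, Risky, Risky): Lab B can switch to Novel (6 → 7). Not NE.
(Incremental, Risky, Moonshot): Lab B can switch to Novel (0 → 4). Not NE.

(Incremental, Novel, Moonshot)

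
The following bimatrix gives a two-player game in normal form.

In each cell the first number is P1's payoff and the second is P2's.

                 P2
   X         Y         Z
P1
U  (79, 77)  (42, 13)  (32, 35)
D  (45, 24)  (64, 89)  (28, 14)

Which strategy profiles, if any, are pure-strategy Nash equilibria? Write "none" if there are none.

(U, X) and (D, Y)

P1 against X: payoffs 79, 45 → best response U.
P1 against Y: payoffs 42, 64 → best response D.
P1 against Z: payoffs 32, 28 → best response U.
P2 against U: payoffs 77, 13, 35 → best response X.
P2 against D: payoffs 24, 89, 14 → best response Y.
Mutual best responses: (U, X); (D, Y).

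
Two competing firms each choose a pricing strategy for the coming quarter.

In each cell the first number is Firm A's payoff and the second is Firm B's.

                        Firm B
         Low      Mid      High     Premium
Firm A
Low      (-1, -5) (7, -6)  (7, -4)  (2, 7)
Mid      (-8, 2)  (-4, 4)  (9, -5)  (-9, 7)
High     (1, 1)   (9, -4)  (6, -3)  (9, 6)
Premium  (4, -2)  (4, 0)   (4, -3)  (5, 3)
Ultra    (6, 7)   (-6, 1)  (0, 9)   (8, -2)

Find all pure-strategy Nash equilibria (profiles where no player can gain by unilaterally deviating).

Pure NE: (High, Premium)

For each strategy profile, look for a profitable unilateral deviation.
(Low, Low): Firm A can switch to High (-1 → 1). Not NE.
(Low, Mid): Firm A can switch to High (7 → 9). Not NE.
(Low, High): Firm A can switch to Mid (7 → 9). Not NE.
(Low, Premium): Firm A can switch to High (2 → 9). Not NE.
(Mid, Low): Firm A can switch to Low (-8 → -1). Not NE.
(Mid, Mid): Firm A can switch to Low (-4 → 7). Not NE.
(Mid, High): Firm B can switch to Low (-5 → 2). Not NE.
(Mid, Premium): Firm A can switch to Low (-9 → 2). Not NE.
(High, Low): Firm A can switch to Premium (1 → 4). Not NE.
(High, Mid): Firm B can switch to Low (-4 → 1). Not NE.
(High, High): Firm A can switch to Low (6 → 7). Not NE.
(High, Premium): Firm A gets 9, best alternative 8; Firm B gets 6, best alternative 1. No profitable deviation — NE.
(Premium, Low): Firm A can switch to Ultra (4 → 6). Not NE.
(The remaining 7 profiles each have a profitable deviation by the same check.)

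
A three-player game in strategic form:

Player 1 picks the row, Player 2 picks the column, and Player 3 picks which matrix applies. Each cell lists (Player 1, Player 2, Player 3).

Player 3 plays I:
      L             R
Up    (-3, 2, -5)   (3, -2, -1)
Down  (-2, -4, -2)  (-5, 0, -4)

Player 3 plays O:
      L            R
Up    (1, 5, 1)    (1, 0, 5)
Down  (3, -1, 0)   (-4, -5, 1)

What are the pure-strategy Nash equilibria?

(Down, L, O)

Mark each player's best response to every combination of opponents' strategies; a profile where every player is best-responding is a pure Nash equilibrium.
Player 1 against (L, I): payoffs -3, -2 → best response Down.
Player 1 against (L, O): payoffs 1, 3 → best response Down.
Player 1 against (R, I): payoffs 3, -5 → best response Up.
Player 1 against (R, O): payoffs 1, -4 → best response Up.
Player 2 against (Up, I): payoffs 2, -2 → best response L.
Player 2 against (Up, O): payoffs 5, 0 → best response L.
Player 2 against (Down, I): payoffs -4, 0 → best response R.
Player 2 against (Down, O): payoffs -1, -5 → best response L.
Player 3 against (Up, L): payoffs -5, 1 → best response O.
Player 3 against (Up, R): payoffs -1, 5 → best response O.
Player 3 against (Down, L): payoffs -2, 0 → best response O.
Player 3 against (Down, R): payoffs -4, 1 → best response O.
Mutual best responses: (Down, L, O).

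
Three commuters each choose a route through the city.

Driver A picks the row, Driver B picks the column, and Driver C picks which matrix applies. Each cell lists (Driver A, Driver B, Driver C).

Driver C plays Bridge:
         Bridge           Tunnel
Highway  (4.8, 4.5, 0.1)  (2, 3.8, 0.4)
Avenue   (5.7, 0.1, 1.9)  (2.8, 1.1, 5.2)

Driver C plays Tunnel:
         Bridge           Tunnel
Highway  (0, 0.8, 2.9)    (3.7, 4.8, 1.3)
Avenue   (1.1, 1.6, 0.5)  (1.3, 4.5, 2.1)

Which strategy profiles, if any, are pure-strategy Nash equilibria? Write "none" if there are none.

For each strategy profile, look for a profitable unilateral deviation.
(Highway, Bridge, Bridge): Driver A can switch to Avenue (4.8 → 5.7). Not NE.
(Highway, Bridge, Tunnel): Driver A can switch to Avenue (0 → 1.1). Not NE.
(Highway, Tunnel, Bridge): Driver A can switch to Avenue (2 → 2.8). Not NE.
(Highway, Tunnel, Tunnel): Driver A gets 3.7, best alternative 1.3; Driver B gets 4.8, best alternative 0.8; Driver C gets 1.3, best alternative 0.4. No profitable deviation — NE.
(Avenue, Bridge, Bridge): Driver B can switch to Tunnel (0.1 → 1.1). Not NE.
(Avenue, Bridge, Tunnel): Driver B can switch to Tunnel (1.6 → 4.5). Not NE.
(Avenue, Tunnel, Bridge): Driver A gets 2.8, best alternative 2; Driver B gets 1.1, best alternative 0.1; Driver C gets 5.2, best alternative 2.1. No profitable deviation — NE.
(Avenue, Tunnel, Tunnel): Driver A can switch to Highway (1.3 → 3.7). Not NE.

Pure-strategy Nash equilibria: (Highway, Tunnel, Tunnel), (Avenue, Tunnel, Bridge)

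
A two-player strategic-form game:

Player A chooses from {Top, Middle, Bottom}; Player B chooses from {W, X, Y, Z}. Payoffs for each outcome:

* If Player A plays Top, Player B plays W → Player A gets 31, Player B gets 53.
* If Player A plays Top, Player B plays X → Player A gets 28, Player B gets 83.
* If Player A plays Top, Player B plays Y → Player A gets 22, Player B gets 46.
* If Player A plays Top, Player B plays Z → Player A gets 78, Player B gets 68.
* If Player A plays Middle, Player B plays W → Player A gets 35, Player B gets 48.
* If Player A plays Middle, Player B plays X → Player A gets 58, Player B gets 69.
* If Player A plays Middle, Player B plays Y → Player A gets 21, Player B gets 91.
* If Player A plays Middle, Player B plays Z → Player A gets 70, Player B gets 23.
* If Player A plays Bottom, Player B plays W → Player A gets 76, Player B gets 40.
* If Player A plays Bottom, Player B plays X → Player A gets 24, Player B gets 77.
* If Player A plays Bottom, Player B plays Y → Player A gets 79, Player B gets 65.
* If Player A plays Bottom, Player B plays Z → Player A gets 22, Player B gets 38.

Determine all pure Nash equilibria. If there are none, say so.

Mark each player's best response to every combination of opponents' strategies; a profile where every player is best-responding is a pure Nash equilibrium.
Player A against W: payoffs 31, 35, 76 → best response Bottom.
Player A against X: payoffs 28, 58, 24 → best response Middle.
Player A against Y: payoffs 22, 21, 79 → best response Bottom.
Player A against Z: payoffs 78, 70, 22 → best response Top.
Player B against Top: payoffs 53, 83, 46, 68 → best response X.
Player B against Middle: payoffs 48, 69, 91, 23 → best response Y.
Player B against Bottom: payoffs 40, 77, 65, 38 → best response X.
No profile is a mutual best response for all players.

There is no pure-strategy Nash equilibrium.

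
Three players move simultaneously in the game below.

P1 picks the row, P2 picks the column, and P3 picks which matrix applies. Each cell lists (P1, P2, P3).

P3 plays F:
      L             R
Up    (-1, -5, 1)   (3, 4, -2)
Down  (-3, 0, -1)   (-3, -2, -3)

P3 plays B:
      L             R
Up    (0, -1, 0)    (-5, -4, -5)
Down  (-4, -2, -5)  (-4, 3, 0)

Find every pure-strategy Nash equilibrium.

(Up, R, F); (Down, R, B)

P1 against (L, F): payoffs -1, -3 → best response Up.
P1 against (L, B): payoffs 0, -4 → best response Up.
P1 against (R, F): payoffs 3, -3 → best response Up.
P1 against (R, B): payoffs -5, -4 → best response Down.
P2 against (Up, F): payoffs -5, 4 → best response R.
P2 against (Up, B): payoffs -1, -4 → best response L.
P2 against (Down, F): payoffs 0, -2 → best response L.
P2 against (Down, B): payoffs -2, 3 → best response R.
P3 against (Up, L): payoffs 1, 0 → best response F.
P3 against (Up, R): payoffs -2, -5 → best response F.
P3 against (Down, L): payoffs -1, -5 → best response F.
P3 against (Down, R): payoffs -3, 0 → best response B.
Mutual best responses: (Up, R, F); (Down, R, B).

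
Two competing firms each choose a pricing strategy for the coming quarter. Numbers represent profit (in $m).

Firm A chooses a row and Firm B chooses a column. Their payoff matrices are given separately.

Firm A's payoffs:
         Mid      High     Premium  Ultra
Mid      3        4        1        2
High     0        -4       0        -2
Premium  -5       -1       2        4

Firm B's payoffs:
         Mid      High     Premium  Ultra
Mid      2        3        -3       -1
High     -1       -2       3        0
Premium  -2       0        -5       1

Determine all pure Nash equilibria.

Pure-strategy Nash equilibria: (Mid, High), (Premium, Ultra)

Check each profile: it is a Nash equilibrium iff no player can strictly gain by switching unilaterally.
(Mid, Mid): Firm B can switch to High (2 → 3). Not NE.
(Mid, High): Firm A gets 4, best alternative -1; Firm B gets 3, best alternative 2. No profitable deviation — NE.
(Mid, Premium): Firm A can switch to Premium (1 → 2). Not NE.
(Mid, Ultra): Firm A can switch to Premium (2 → 4). Not NE.
(High, Mid): Firm A can switch to Mid (0 → 3). Not NE.
(High, High): Firm A can switch to Mid (-4 → 4). Not NE.
(High, Premium): Firm A can switch to Mid (0 → 1). Not NE.
(Premium, Ultra): Firm A gets 4, best alternative 2; Firm B gets 1, best alternative 0. No profitable deviation — NE.
(The remaining 4 profiles each have a profitable deviation by the same check.)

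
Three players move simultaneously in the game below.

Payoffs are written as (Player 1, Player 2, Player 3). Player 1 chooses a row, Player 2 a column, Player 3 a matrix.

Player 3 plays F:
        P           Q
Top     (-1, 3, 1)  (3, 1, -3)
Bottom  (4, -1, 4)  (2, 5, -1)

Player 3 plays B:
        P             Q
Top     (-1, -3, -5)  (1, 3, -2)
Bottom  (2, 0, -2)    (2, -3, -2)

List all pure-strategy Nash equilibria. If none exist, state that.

No pure-strategy Nash equilibrium.

(Top, P, F): Player 1 can switch to Bottom (-1 → 4). Not NE.
(Top, P, B): Player 1 can switch to Bottom (-1 → 2). Not NE.
(Top, Q, F): Player 2 can switch to P (1 → 3). Not NE.
(Top, Q, B): Player 1 can switch to Bottom (1 → 2). Not NE.
(Bottom, P, F): Player 2 can switch to Q (-1 → 5). Not NE.
(Bottom, P, B): Player 3 can switch to F (-2 → 4). Not NE.
(Bottom, Q, F): Player 1 can switch to Top (2 → 3). Not NE.
(Bottom, Q, B): Player 2 can switch to P (-3 → 0). Not NE.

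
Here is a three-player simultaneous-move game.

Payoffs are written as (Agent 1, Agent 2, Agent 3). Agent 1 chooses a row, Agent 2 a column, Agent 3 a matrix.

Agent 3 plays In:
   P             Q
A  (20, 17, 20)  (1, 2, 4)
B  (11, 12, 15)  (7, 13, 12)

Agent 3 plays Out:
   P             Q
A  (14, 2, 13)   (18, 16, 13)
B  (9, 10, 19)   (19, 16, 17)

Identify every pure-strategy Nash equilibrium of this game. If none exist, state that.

(A, P, In): Agent 1 gets 20, best alternative 11; Agent 2 gets 17, best alternative 2; Agent 3 gets 20, best alternative 13. No profitable deviation — NE.
(A, P, Out): Agent 2 can switch to Q (2 → 16). Not NE.
(A, Q, In): Agent 1 can switch to B (1 → 7). Not NE.
(A, Q, Out): Agent 1 can switch to B (18 → 19). Not NE.
(B, P, In): Agent 1 can switch to A (11 → 20). Not NE.
(B, P, Out): Agent 1 can switch to A (9 → 14). Not NE.
(B, Q, In): Agent 3 can switch to Out (12 → 17). Not NE.
(B, Q, Out): Agent 1 gets 19, best alternative 18; Agent 2 gets 16, best alternative 10; Agent 3 gets 17, best alternative 12. No profitable deviation — NE.

The pure Nash equilibria are (A, P, In); (B, Q, Out).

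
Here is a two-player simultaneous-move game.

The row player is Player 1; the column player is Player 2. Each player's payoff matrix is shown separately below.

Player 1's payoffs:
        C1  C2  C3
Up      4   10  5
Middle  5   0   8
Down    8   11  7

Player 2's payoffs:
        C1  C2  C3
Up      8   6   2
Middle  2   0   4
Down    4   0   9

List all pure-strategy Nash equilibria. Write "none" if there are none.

Mark each player's best response to every combination of opponents' strategies; a profile where every player is best-responding is a pure Nash equilibrium.
Player 1 against C1: payoffs 4, 5, 8 → best response Down.
Player 1 against C2: payoffs 10, 0, 11 → best response Down.
Player 1 against C3: payoffs 5, 8, 7 → best response Middle.
Player 2 against Up: payoffs 8, 6, 2 → best response C1.
Player 2 against Middle: payoffs 2, 0, 4 → best response C3.
Player 2 against Down: payoffs 4, 0, 9 → best response C3.
Mutual best responses: (Middle, C3).

Pure NE: (Middle, C3)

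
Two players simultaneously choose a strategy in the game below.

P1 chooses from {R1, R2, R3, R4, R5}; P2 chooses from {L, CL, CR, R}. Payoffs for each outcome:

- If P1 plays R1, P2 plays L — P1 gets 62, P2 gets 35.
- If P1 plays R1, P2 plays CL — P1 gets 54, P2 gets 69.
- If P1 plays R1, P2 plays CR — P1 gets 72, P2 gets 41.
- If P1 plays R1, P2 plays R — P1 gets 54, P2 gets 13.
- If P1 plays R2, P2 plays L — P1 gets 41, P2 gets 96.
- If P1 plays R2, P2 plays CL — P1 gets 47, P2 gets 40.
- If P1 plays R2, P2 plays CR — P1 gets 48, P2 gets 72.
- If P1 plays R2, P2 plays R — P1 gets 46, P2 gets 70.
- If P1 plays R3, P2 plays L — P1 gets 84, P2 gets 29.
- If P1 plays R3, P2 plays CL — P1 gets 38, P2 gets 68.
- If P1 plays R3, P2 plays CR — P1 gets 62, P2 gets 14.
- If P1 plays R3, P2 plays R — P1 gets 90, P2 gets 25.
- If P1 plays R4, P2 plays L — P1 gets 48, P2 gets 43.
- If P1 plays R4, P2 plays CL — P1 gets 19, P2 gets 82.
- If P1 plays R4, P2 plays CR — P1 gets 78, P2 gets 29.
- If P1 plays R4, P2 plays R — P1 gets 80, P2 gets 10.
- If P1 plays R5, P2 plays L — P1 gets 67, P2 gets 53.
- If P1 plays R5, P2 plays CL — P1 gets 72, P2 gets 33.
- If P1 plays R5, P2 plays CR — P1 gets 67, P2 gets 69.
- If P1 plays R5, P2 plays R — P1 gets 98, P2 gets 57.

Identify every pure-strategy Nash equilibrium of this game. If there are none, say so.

No pure-strategy Nash equilibrium.

P1 against L: payoffs 62, 41, 84, 48, 67 → best response R3.
P1 against CL: payoffs 54, 47, 38, 19, 72 → best response R5.
P1 against CR: payoffs 72, 48, 62, 78, 67 → best response R4.
P1 against R: payoffs 54, 46, 90, 80, 98 → best response R5.
P2 against R1: payoffs 35, 69, 41, 13 → best response CL.
P2 against R2: payoffs 96, 40, 72, 70 → best response L.
P2 against R3: payoffs 29, 68, 14, 25 → best response CL.
P2 against R4: payoffs 43, 82, 29, 10 → best response CL.
P2 against R5: payoffs 53, 33, 69, 57 → best response CR.
No profile is a mutual best response for all players.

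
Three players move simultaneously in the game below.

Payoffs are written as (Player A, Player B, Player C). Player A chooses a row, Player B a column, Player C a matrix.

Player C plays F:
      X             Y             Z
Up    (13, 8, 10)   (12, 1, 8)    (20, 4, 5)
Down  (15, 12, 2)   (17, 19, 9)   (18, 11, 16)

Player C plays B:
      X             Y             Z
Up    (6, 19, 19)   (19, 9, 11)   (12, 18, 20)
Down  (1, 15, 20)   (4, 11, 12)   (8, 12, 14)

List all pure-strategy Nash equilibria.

(Up, X, B)

For each strategy profile, look for a profitable unilateral deviation.
(Up, X, F): Player A can switch to Down (13 → 15). Not NE.
(Up, X, B): Player A gets 6, best alternative 1; Player B gets 19, best alternative 18; Player C gets 19, best alternative 10. No profitable deviation — NE.
(Up, Y, F): Player A can switch to Down (12 → 17). Not NE.
(Up, Y, B): Player B can switch to X (9 → 19). Not NE.
(Up, Z, F): Player B can switch to X (4 → 8). Not NE.
(Up, Z, B): Player B can switch to X (18 → 19). Not NE.
(Down, X, F): Player B can switch to Y (12 → 19). Not NE.
(Down, X, B): Player A can switch to Up (1 → 6). Not NE.
(Down, Y, F): Player C can switch to B (9 → 12). Not NE.
(Down, Y, B): Player A can switch to Up (4 → 19). Not NE.
(Down, Z, F): Player A can switch to Up (18 → 20). Not NE.
(Down, Z, B): Player A can switch to Up (8 → 12). Not NE.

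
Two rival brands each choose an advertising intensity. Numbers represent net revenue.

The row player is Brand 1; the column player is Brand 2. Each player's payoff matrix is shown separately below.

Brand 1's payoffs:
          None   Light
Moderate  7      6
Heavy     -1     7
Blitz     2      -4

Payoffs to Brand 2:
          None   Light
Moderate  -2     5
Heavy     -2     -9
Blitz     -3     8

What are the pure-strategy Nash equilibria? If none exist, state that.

There is no pure-strategy Nash equilibrium.

Brand 1 against None: payoffs 7, -1, 2 → best response Moderate.
Brand 1 against Light: payoffs 6, 7, -4 → best response Heavy.
Brand 2 against Moderate: payoffs -2, 5 → best response Light.
Brand 2 against Heavy: payoffs -2, -9 → best response None.
Brand 2 against Blitz: payoffs -3, 8 → best response Light.
No profile is a mutual best response for all players.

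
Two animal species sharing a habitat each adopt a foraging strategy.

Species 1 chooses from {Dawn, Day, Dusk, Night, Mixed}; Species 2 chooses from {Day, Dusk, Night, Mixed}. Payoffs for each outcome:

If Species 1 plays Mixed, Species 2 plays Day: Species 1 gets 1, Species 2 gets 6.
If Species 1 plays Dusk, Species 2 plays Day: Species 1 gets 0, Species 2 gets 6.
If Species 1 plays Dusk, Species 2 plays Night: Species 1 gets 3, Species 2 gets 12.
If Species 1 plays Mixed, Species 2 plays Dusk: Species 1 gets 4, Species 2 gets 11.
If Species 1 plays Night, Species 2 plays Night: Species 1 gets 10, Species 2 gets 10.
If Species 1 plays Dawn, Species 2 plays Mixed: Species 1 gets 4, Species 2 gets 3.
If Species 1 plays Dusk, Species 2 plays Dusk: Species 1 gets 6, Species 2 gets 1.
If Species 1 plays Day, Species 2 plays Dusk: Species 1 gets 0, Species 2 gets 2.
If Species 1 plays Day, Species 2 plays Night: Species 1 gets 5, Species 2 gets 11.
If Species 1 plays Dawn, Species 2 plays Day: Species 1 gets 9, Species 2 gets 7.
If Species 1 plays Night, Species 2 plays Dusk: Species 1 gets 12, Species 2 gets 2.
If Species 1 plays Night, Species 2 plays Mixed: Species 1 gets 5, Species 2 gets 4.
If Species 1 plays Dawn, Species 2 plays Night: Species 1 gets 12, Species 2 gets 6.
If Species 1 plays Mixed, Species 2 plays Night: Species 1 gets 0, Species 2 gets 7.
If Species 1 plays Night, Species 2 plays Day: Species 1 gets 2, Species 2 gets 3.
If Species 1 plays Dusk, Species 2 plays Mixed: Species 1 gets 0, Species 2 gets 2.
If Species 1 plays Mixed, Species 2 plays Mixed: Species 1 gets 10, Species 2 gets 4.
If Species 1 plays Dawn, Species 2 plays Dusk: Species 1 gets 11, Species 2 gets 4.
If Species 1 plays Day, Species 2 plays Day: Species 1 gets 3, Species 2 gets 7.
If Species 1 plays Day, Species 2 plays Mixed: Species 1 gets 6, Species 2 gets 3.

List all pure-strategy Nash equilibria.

Pure NE: (Dawn, Day)

Species 1 against Day: payoffs 9, 3, 0, 2, 1 → best response Dawn.
Species 1 against Dusk: payoffs 11, 0, 6, 12, 4 → best response Night.
Species 1 against Night: payoffs 12, 5, 3, 10, 0 → best response Dawn.
Species 1 against Mixed: payoffs 4, 6, 0, 5, 10 → best response Mixed.
Species 2 against Dawn: payoffs 7, 4, 6, 3 → best response Day.
Species 2 against Day: payoffs 7, 2, 11, 3 → best response Night.
Species 2 against Dusk: payoffs 6, 1, 12, 2 → best response Night.
Species 2 against Night: payoffs 3, 2, 10, 4 → best response Night.
Species 2 against Mixed: payoffs 6, 11, 7, 4 → best response Dusk.
Mutual best responses: (Dawn, Day).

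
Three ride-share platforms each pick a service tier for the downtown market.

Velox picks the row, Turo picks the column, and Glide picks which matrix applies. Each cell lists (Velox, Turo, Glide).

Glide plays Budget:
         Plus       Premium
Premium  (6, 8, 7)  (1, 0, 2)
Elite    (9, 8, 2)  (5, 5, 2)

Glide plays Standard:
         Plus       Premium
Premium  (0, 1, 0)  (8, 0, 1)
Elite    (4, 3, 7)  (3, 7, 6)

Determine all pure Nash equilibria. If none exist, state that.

There is no pure-strategy Nash equilibrium.

Mark each player's best response to every combination of opponents' strategies; a profile where every player is best-responding is a pure Nash equilibrium.
Velox against (Plus, Budget): payoffs 6, 9 → best response Elite.
Velox against (Plus, Standard): payoffs 0, 4 → best response Elite.
Velox against (Premium, Budget): payoffs 1, 5 → best response Elite.
Velox against (Premium, Standard): payoffs 8, 3 → best response Premium.
Turo against (Premium, Budget): payoffs 8, 0 → best response Plus.
Turo against (Premium, Standard): payoffs 1, 0 → best response Plus.
Turo against (Elite, Budget): payoffs 8, 5 → best response Plus.
Turo against (Elite, Standard): payoffs 3, 7 → best response Premium.
Glide against (Premium, Plus): payoffs 7, 0 → best response Budget.
Glide against (Premium, Premium): payoffs 2, 1 → best response Budget.
Glide against (Elite, Plus): payoffs 2, 7 → best response Standard.
Glide against (Elite, Premium): payoffs 2, 6 → best response Standard.
No profile is a mutual best response for all players.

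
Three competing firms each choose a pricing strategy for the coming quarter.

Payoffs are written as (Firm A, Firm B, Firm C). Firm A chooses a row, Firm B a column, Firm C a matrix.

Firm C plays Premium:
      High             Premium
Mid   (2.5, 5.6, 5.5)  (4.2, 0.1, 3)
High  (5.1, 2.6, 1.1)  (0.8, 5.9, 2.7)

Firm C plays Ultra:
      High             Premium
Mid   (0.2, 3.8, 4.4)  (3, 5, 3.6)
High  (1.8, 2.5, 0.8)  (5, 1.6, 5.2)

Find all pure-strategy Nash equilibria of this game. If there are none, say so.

For each strategy profile, look for a profitable unilateral deviation.
(Mid, High, Premium): Firm A can switch to High (2.5 → 5.1). Not NE.
(Mid, High, Ultra): Firm A can switch to High (0.2 → 1.8). Not NE.
(Mid, Premium, Premium): Firm B can switch to High (0.1 → 5.6). Not NE.
(Mid, Premium, Ultra): Firm A can switch to High (3 → 5). Not NE.
(High, High, Premium): Firm B can switch to Premium (2.6 → 5.9). Not NE.
(High, High, Ultra): Firm C can switch to Premium (0.8 → 1.1). Not NE.
(High, Premium, Premium): Firm A can switch to Mid (0.8 → 4.2). Not NE.
(High, Premium, Ultra): Firm B can switch to High (1.6 → 2.5). Not NE.

There is no pure-strategy Nash equilibrium.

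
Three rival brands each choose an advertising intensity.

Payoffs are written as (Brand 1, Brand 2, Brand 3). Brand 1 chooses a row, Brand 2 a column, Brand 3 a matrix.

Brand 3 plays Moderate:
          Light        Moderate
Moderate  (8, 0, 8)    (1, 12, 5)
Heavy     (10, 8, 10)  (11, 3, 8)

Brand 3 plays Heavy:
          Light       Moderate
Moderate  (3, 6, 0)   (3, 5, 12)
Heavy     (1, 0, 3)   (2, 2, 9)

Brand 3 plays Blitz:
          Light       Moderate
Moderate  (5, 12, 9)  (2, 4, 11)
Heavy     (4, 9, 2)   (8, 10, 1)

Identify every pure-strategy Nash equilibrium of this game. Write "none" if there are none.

Pure-strategy Nash equilibria: (Moderate, Light, Blitz), (Heavy, Light, Moderate)

Brand 1 against (Light, Moderate): payoffs 8, 10 → best response Heavy.
Brand 1 against (Light, Heavy): payoffs 3, 1 → best response Moderate.
Brand 1 against (Light, Blitz): payoffs 5, 4 → best response Moderate.
Brand 1 against (Moderate, Moderate): payoffs 1, 11 → best response Heavy.
Brand 1 against (Moderate, Heavy): payoffs 3, 2 → best response Moderate.
Brand 1 against (Moderate, Blitz): payoffs 2, 8 → best response Heavy.
Brand 2 against (Moderate, Moderate): payoffs 0, 12 → best response Moderate.
Brand 2 against (Moderate, Heavy): payoffs 6, 5 → best response Light.
Brand 2 against (Moderate, Blitz): payoffs 12, 4 → best response Light.
Brand 2 against (Heavy, Moderate): payoffs 8, 3 → best response Light.
Brand 2 against (Heavy, Heavy): payoffs 0, 2 → best response Moderate.
Brand 2 against (Heavy, Blitz): payoffs 9, 10 → best response Moderate.
Brand 3 against (Moderate, Light): payoffs 8, 0, 9 → best response Blitz.
Brand 3 against (Moderate, Moderate): payoffs 5, 12, 11 → best response Heavy.
Brand 3 against (Heavy, Light): payoffs 10, 3, 2 → best response Moderate.
Brand 3 against (Heavy, Moderate): payoffs 8, 9, 1 → best response Heavy.
Mutual best responses: (Moderate, Light, Blitz); (Heavy, Light, Moderate).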